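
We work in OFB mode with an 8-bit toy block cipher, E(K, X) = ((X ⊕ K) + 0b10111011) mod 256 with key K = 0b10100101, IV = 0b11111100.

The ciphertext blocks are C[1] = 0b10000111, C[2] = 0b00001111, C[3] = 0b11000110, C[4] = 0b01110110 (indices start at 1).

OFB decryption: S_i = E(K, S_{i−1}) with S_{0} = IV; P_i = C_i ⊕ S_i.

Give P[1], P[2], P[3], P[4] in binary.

P[1]: S = E(K, 0b11111100) = 0b00010100; 0b10000111 ⊕ 0b00010100 = 0b10010011.
P[2]: S = E(K, 0b00010100) = 0b01101100; 0b00001111 ⊕ 0b01101100 = 0b01100011.
P[3]: S = E(K, 0b01101100) = 0b10000100; 0b11000110 ⊕ 0b10000100 = 0b01000010.
P[4]: S = E(K, 0b10000100) = 0b11011100; 0b01110110 ⊕ 0b11011100 = 0b10101010.

P[1] = 0b10010011, P[2] = 0b01100011, P[3] = 0b01000010, P[4] = 0b10101010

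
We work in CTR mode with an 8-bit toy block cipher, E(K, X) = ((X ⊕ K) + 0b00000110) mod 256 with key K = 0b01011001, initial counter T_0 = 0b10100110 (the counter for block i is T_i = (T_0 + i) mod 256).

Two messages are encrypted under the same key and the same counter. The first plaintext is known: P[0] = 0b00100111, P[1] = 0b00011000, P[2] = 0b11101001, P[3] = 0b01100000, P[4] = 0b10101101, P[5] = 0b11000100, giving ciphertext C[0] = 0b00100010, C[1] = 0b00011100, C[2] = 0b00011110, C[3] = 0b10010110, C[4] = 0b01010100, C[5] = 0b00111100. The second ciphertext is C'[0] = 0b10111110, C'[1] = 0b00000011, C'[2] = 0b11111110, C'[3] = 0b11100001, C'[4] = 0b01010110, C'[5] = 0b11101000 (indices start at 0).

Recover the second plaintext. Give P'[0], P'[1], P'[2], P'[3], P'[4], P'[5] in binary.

In CTR with a reused counter, both messages share the same keystream S_i, so C_i ⊕ C'_i = P_i ⊕ P'_i and thus P'_i = P_i ⊕ C_i ⊕ C'_i.
P'[0]: 0b00100111 ⊕ 0b00100010 ⊕ 0b10111110 = 0b10111011.
P'[1]: 0b00011000 ⊕ 0b00011100 ⊕ 0b00000011 = 0b00000111.
P'[2]: 0b11101001 ⊕ 0b00011110 ⊕ 0b11111110 = 0b00001001.
P'[3]: 0b01100000 ⊕ 0b10010110 ⊕ 0b11100001 = 0b00010111.
P'[4]: 0b10101101 ⊕ 0b01010100 ⊕ 0b01010110 = 0b10101111.
P'[5]: 0b11000100 ⊕ 0b00111100 ⊕ 0b11101000 = 0b00010000.

P'[0] = 0b10111011, P'[1] = 0b00000111, P'[2] = 0b00001001, P'[3] = 0b00010111, P'[4] = 0b10101111, P'[5] = 0b00010000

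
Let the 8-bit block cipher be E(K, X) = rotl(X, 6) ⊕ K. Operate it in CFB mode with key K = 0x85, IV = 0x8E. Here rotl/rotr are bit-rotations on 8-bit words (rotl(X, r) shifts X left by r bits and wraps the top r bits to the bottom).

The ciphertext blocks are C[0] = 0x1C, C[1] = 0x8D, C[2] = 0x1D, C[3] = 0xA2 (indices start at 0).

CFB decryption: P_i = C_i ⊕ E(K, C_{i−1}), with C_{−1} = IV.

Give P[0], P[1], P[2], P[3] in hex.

P[0] = 0x3A, P[1] = 0x0F, P[2] = 0xFB, P[3] = 0x60

P[0]: E(K, 0x8E) = 0x26; 0x1C ⊕ 0x26 = 0x3A.
P[1]: E(K, 0x1C) = 0x82; 0x8D ⊕ 0x82 = 0x0F.
P[2]: E(K, 0x8D) = 0xE6; 0x1D ⊕ 0xE6 = 0xFB.
P[3]: E(K, 0x1D) = 0xC2; 0xA2 ⊕ 0xC2 = 0x60.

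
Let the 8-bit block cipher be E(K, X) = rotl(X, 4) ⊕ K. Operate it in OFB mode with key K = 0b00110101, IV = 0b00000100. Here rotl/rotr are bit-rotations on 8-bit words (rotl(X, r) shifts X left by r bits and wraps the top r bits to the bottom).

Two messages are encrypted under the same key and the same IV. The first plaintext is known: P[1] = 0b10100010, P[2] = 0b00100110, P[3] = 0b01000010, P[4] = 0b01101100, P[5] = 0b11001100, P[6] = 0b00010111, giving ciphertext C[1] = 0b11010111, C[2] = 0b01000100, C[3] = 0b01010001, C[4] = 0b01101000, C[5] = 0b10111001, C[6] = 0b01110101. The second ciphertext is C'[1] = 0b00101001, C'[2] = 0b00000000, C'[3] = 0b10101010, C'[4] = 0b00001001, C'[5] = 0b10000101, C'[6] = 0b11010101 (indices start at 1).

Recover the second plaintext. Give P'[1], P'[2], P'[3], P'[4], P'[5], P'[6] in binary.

P'[1] = 0b01011100, P'[2] = 0b01100010, P'[3] = 0b10111001, P'[4] = 0b00001101, P'[5] = 0b11110000, P'[6] = 0b10110111

In OFB with a reused IV, both messages share the same keystream S_i, so C_i ⊕ C'_i = P_i ⊕ P'_i and thus P'_i = P_i ⊕ C_i ⊕ C'_i.
P'[1]: 0b10100010 ⊕ 0b11010111 ⊕ 0b00101001 = 0b01011100.
P'[2]: 0b00100110 ⊕ 0b01000100 ⊕ 0b00000000 = 0b01100010.
P'[3]: 0b01000010 ⊕ 0b01010001 ⊕ 0b10101010 = 0b10111001.
P'[4]: 0b01101100 ⊕ 0b01101000 ⊕ 0b00001001 = 0b00001101.
P'[5]: 0b11001100 ⊕ 0b10111001 ⊕ 0b10000101 = 0b11110000.
P'[6]: 0b00010111 ⊕ 0b01110101 ⊕ 0b11010101 = 0b10110111.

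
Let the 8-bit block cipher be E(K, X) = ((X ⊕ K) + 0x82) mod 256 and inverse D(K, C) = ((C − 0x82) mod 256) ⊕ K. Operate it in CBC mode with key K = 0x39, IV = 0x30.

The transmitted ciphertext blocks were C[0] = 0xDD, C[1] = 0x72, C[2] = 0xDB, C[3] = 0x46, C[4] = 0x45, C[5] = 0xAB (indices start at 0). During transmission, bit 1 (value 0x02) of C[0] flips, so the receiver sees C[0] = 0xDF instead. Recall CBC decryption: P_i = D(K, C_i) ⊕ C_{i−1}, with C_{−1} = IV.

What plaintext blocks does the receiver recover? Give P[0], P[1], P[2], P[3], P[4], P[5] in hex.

Only C[0] changed, to 0xDF. In CBC, a change in C_i garbles P_i and flips the same bit in P_{i+1}. Decrypting the received ciphertext:
P[0]: D(K, 0xDF) = 0x64; 0x64 ⊕ 0x30 = 0x54.
P[1]: D(K, 0x72) = 0xC9; 0xC9 ⊕ 0xDF = 0x16.
P[2]: D(K, 0xDB) = 0x60; 0x60 ⊕ 0x72 = 0x12.
P[3]: D(K, 0x46) = 0xFD; 0xFD ⊕ 0xDB = 0x26.
P[4]: D(K, 0x45) = 0xFA; 0xFA ⊕ 0x46 = 0xBC.
P[5]: D(K, 0xAB) = 0x10; 0x10 ⊕ 0x45 = 0x55.
Blocks that differ from the original plaintext: P[0], P[1].

P[0] = 0x54, P[1] = 0x16, P[2] = 0x12, P[3] = 0x26, P[4] = 0xBC, P[5] = 0x55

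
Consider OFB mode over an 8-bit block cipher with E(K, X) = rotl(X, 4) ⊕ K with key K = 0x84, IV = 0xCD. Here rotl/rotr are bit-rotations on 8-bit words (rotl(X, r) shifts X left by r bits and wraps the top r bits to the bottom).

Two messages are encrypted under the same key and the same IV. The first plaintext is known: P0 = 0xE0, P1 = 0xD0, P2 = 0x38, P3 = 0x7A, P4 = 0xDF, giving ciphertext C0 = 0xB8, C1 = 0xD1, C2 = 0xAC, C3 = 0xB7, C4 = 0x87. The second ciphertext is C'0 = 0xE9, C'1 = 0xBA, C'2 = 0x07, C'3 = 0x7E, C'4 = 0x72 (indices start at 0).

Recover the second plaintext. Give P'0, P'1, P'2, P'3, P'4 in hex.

In OFB with a reused IV, both messages share the same keystream S_i, so C_i ⊕ C'_i = P_i ⊕ P'_i and thus P'_i = P_i ⊕ C_i ⊕ C'_i.
P'0: 0xE0 ⊕ 0xB8 ⊕ 0xE9 = 0xB1.
P'1: 0xD0 ⊕ 0xD1 ⊕ 0xBA = 0xBB.
P'2: 0x38 ⊕ 0xAC ⊕ 0x07 = 0x93.
P'3: 0x7A ⊕ 0xB7 ⊕ 0x7E = 0xB3.
P'4: 0xDF ⊕ 0x87 ⊕ 0x72 = 0x2A.

P'0 = 0xB1, P'1 = 0xBB, P'2 = 0x93, P'3 = 0xB3, P'4 = 0x2A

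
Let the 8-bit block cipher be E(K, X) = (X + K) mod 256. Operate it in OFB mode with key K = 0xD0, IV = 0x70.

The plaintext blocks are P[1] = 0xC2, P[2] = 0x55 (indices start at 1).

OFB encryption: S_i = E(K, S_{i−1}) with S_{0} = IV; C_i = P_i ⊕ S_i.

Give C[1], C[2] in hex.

C[1] = 0x82, C[2] = 0x45

C[1]: S = E(K, 0x70) = 0x40; 0xC2 ⊕ 0x40 = 0x82.
C[2]: S = E(K, 0x40) = 0x10; 0x55 ⊕ 0x10 = 0x45.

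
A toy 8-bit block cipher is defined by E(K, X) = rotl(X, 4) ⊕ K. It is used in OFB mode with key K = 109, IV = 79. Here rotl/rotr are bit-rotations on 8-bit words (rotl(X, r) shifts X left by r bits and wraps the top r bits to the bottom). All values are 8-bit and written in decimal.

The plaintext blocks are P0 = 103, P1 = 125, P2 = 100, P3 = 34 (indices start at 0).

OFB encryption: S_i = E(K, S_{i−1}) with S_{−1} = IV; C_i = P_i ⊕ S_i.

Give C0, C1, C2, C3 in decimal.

C0 = 254, C1 = 137, C2 = 70, C3 = 109

C0: S = E(K, 79) = 153; 103 ⊕ 153 = 254.
C1: S = E(K, 153) = 244; 125 ⊕ 244 = 137.
C2: S = E(K, 244) = 34; 100 ⊕ 34 = 70.
C3: S = E(K, 34) = 79; 34 ⊕ 79 = 109.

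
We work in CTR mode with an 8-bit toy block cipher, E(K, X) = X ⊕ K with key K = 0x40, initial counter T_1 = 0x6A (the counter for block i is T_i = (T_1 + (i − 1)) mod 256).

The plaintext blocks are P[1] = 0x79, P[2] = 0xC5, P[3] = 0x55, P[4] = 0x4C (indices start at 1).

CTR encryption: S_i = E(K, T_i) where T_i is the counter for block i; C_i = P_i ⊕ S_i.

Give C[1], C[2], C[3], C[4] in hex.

C[1]: T = 0x6A, S = E(K, T) = 0x2A; 0x79 ⊕ 0x2A = 0x53.
C[2]: T = 0x6B, S = E(K, T) = 0x2B; 0xC5 ⊕ 0x2B = 0xEE.
C[3]: T = 0x6C, S = E(K, T) = 0x2C; 0x55 ⊕ 0x2C = 0x79.
C[4]: T = 0x6D, S = E(K, T) = 0x2D; 0x4C ⊕ 0x2D = 0x61.

C[1] = 0x53, C[2] = 0xEE, C[3] = 0x79, C[4] = 0x61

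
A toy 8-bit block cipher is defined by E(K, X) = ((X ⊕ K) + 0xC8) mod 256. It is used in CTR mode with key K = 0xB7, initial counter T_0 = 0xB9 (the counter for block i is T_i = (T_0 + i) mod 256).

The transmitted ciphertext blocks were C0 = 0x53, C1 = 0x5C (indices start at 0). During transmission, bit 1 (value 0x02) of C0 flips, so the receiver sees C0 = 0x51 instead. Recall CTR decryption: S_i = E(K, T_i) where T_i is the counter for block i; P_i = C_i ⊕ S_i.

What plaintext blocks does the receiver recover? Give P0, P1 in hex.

P0 = 0x87, P1 = 0x89

Only C0 changed, to 0x51. In CTR, a change in C_i flips the same bit in P_i only; the keystream is unaffected. Decrypting the received ciphertext:
P0: T = 0xB9, S = E(K, T) = 0xD6; 0x51 ⊕ 0xD6 = 0x87.
P1: T = 0xBA, S = E(K, T) = 0xD5; 0x5C ⊕ 0xD5 = 0x89.
Blocks that differ from the original plaintext: P0.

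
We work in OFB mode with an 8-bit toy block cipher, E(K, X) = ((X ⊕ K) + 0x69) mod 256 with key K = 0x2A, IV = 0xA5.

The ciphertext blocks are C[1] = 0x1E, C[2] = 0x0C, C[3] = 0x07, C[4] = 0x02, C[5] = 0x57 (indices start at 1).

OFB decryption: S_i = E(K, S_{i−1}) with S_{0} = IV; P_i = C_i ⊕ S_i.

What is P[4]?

P[4] = 0xBB

P[1]: S = E(K, 0xA5) = 0xF8; 0x1E ⊕ 0xF8 = 0xE6.
P[2]: S = E(K, 0xF8) = 0x3B; 0x0C ⊕ 0x3B = 0x37.
P[3]: S = E(K, 0x3B) = 0x7A; 0x07 ⊕ 0x7A = 0x7D.
P[4]: S = E(K, 0x7A) = 0xB9; 0x02 ⊕ 0xB9 = 0xBB.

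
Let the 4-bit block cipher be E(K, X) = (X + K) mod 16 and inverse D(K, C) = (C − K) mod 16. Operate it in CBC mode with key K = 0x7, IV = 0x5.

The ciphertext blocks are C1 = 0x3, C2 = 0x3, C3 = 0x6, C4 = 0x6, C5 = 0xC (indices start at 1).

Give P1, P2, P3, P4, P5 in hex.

P1 = 0x9, P2 = 0xF, P3 = 0xC, P4 = 0x9, P5 = 0x3

CBC decryption: P_i = D(K, C_i) ⊕ C_{i−1}, with C_{0} = IV.
P1: D(K, 0x3) = 0xC; 0xC ⊕ 0x5 = 0x9.
P2: D(K, 0x3) = 0xC; 0xC ⊕ 0x3 = 0xF.
P3: D(K, 0x6) = 0xF; 0xF ⊕ 0x3 = 0xC.
P4: D(K, 0x6) = 0xF; 0xF ⊕ 0x6 = 0x9.
P5: D(K, 0xC) = 0x5; 0x5 ⊕ 0x6 = 0x3.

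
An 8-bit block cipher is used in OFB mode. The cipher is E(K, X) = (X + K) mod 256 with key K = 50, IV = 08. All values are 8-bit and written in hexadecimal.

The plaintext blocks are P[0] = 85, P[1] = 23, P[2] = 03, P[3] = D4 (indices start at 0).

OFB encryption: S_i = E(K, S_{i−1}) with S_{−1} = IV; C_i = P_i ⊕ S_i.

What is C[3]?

C[0]: S = E(K, 08) = 58; 85 ⊕ 58 = DD.
C[1]: S = E(K, 58) = A8; 23 ⊕ A8 = 8B.
C[2]: S = E(K, A8) = F8; 03 ⊕ F8 = FB.
C[3]: S = E(K, F8) = 48; D4 ⊕ 48 = 9C.

C[3] = 9C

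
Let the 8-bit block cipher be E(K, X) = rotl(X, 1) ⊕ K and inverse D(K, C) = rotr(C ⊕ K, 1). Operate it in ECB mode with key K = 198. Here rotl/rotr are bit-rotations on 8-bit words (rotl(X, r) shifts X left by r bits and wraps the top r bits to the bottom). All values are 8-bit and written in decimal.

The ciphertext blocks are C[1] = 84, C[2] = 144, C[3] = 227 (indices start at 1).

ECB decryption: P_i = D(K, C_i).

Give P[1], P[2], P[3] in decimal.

P[1]: D(K, 84) = 73.
P[2]: D(K, 144) = 43.
P[3]: D(K, 227) = 146.

P[1] = 73, P[2] = 43, P[3] = 146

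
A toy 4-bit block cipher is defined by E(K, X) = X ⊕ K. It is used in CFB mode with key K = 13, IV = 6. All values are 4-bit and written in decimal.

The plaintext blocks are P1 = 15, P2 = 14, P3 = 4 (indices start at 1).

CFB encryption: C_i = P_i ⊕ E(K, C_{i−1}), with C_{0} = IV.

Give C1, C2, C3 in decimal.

C1 = 4, C2 = 7, C3 = 14

C1: E(K, 6) = 11; 15 ⊕ 11 = 4.
C2: E(K, 4) = 9; 14 ⊕ 9 = 7.
C3: E(K, 7) = 10; 4 ⊕ 10 = 14.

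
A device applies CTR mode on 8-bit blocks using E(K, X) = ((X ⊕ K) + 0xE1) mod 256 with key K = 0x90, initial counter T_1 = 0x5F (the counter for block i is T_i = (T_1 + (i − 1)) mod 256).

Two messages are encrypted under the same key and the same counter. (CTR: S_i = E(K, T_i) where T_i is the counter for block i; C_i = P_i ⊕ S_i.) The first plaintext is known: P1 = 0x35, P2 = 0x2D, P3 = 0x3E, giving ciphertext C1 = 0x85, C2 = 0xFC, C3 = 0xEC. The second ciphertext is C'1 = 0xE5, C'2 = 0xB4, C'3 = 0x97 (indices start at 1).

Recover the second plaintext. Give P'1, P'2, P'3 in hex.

P'1 = 0x55, P'2 = 0x65, P'3 = 0x45

In CTR with a reused counter, both messages share the same keystream S_i, so C_i ⊕ C'_i = P_i ⊕ P'_i and thus P'_i = P_i ⊕ C_i ⊕ C'_i.
P'1: 0x35 ⊕ 0x85 ⊕ 0xE5 = 0x55.
P'2: 0x2D ⊕ 0xFC ⊕ 0xB4 = 0x65.
P'3: 0x3E ⊕ 0xEC ⊕ 0x97 = 0x45.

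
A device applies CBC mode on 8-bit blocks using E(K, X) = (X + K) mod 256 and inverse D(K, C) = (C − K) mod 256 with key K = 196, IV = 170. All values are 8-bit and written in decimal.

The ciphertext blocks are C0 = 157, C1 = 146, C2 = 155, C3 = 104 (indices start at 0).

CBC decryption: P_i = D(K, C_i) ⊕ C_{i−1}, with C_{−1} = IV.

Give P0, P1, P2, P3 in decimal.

P0 = 115, P1 = 83, P2 = 69, P3 = 63

P0: D(K, 157) = 217; 217 ⊕ 170 = 115.
P1: D(K, 146) = 206; 206 ⊕ 157 = 83.
P2: D(K, 155) = 215; 215 ⊕ 146 = 69.
P3: D(K, 104) = 164; 164 ⊕ 155 = 63.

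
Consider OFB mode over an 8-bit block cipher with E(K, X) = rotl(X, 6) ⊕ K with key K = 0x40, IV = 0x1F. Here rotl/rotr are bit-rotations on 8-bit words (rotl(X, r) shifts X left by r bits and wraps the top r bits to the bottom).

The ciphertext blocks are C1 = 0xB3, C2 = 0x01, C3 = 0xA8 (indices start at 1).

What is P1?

OFB decryption: S_i = E(K, S_{i−1}) with S_{0} = IV; P_i = C_i ⊕ S_i.
P1: S = E(K, 0x1F) = 0x87; 0xB3 ⊕ 0x87 = 0x34.

P1 = 0x34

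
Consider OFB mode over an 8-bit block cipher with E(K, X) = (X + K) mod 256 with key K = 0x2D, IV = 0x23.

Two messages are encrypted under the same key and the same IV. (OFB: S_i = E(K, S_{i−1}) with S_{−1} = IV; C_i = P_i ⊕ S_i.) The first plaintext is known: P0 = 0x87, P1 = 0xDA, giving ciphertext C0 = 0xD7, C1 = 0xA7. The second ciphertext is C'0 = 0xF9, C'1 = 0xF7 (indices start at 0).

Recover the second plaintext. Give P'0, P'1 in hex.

P'0 = 0xA9, P'1 = 0x8A

In OFB with a reused IV, both messages share the same keystream S_i, so C_i ⊕ C'_i = P_i ⊕ P'_i and thus P'_i = P_i ⊕ C_i ⊕ C'_i.
P'0: 0x87 ⊕ 0xD7 ⊕ 0xF9 = 0xA9.
P'1: 0xDA ⊕ 0xA7 ⊕ 0xF7 = 0x8A.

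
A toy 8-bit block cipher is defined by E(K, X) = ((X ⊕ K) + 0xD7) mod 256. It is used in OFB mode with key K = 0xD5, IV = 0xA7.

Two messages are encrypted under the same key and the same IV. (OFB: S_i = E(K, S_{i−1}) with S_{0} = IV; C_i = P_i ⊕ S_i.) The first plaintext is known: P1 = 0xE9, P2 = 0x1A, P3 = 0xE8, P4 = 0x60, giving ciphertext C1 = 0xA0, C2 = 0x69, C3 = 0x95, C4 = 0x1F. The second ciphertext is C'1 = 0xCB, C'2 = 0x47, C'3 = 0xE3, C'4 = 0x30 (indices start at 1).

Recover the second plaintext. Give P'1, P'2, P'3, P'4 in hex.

P'1 = 0x82, P'2 = 0x34, P'3 = 0x9E, P'4 = 0x4F

In OFB with a reused IV, both messages share the same keystream S_i, so C_i ⊕ C'_i = P_i ⊕ P'_i and thus P'_i = P_i ⊕ C_i ⊕ C'_i.
P'1: 0xE9 ⊕ 0xA0 ⊕ 0xCB = 0x82.
P'2: 0x1A ⊕ 0x69 ⊕ 0x47 = 0x34.
P'3: 0xE8 ⊕ 0x95 ⊕ 0xE3 = 0x9E.
P'4: 0x60 ⊕ 0x1F ⊕ 0x30 = 0x4F.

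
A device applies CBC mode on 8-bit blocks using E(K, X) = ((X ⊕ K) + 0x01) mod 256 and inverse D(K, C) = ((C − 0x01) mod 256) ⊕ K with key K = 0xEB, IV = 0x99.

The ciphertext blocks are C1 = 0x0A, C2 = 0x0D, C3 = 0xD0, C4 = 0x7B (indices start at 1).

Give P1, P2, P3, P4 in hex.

CBC decryption: P_i = D(K, C_i) ⊕ C_{i−1}, with C_{0} = IV.
P1: D(K, 0x0A) = 0xE2; 0xE2 ⊕ 0x99 = 0x7B.
P2: D(K, 0x0D) = 0xE7; 0xE7 ⊕ 0x0A = 0xED.
P3: D(K, 0xD0) = 0x24; 0x24 ⊕ 0x0D = 0x29.
P4: D(K, 0x7B) = 0x91; 0x91 ⊕ 0xD0 = 0x41.

P1 = 0x7B, P2 = 0xED, P3 = 0x29, P4 = 0x41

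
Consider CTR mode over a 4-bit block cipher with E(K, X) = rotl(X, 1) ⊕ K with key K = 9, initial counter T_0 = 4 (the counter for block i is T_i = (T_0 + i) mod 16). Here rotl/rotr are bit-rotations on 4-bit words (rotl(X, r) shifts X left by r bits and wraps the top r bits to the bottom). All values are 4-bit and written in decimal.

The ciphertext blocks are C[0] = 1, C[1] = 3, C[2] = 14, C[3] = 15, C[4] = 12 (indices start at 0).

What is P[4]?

CTR decryption: S_i = E(K, T_i) where T_i is the counter for block i; P_i = C_i ⊕ S_i.
P[4]: T = 8, S = E(K, T) = 8; 12 ⊕ 8 = 4.

P[4] = 4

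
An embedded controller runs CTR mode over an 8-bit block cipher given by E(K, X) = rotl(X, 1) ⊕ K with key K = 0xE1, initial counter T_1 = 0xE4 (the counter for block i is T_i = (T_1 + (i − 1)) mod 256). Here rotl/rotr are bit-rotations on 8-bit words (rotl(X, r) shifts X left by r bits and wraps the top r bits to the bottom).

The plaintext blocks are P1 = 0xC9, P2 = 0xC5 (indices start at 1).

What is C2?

C2 = 0xEF

CTR encryption: S_i = E(K, T_i) where T_i is the counter for block i; C_i = P_i ⊕ S_i.
C1: T = 0xE4, S = E(K, T) = 0x28; 0xC9 ⊕ 0x28 = 0xE1.
C2: T = 0xE5, S = E(K, T) = 0x2A; 0xC5 ⊕ 0x2A = 0xEF.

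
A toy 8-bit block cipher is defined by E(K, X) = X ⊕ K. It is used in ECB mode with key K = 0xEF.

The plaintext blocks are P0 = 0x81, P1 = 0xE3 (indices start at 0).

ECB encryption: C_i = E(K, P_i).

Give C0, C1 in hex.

C0: E(K, 0x81) = 0x6E.
C1: E(K, 0xE3) = 0x0C.

C0 = 0x6E, C1 = 0x0C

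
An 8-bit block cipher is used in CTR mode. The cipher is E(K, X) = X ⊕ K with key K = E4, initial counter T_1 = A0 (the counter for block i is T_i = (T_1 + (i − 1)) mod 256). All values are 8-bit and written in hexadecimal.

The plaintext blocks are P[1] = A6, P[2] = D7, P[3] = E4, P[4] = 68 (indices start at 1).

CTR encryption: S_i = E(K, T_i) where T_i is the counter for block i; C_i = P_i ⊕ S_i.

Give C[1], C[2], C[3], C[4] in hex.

C[1]: T = A0, S = E(K, T) = 44; A6 ⊕ 44 = E2.
C[2]: T = A1, S = E(K, T) = 45; D7 ⊕ 45 = 92.
C[3]: T = A2, S = E(K, T) = 46; E4 ⊕ 46 = A2.
C[4]: T = A3, S = E(K, T) = 47; 68 ⊕ 47 = 2F.

C[1] = E2, C[2] = 92, C[3] = A2, C[4] = 2F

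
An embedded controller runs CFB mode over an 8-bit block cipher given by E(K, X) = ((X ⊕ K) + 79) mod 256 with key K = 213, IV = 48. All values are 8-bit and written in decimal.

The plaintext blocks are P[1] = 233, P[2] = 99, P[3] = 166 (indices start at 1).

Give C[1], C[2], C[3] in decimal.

C[1] = 221, C[2] = 52, C[3] = 150

CFB encryption: C_i = P_i ⊕ E(K, C_{i−1}), with C_{0} = IV.
C[1]: E(K, 48) = 52; 233 ⊕ 52 = 221.
C[2]: E(K, 221) = 87; 99 ⊕ 87 = 52.
C[3]: E(K, 52) = 48; 166 ⊕ 48 = 150.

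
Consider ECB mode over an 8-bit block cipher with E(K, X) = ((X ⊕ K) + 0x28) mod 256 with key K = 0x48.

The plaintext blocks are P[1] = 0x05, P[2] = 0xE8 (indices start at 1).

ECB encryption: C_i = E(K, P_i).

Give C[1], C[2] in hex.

C[1] = 0x75, C[2] = 0xC8

C[1]: E(K, 0x05) = 0x75.
C[2]: E(K, 0xE8) = 0xC8.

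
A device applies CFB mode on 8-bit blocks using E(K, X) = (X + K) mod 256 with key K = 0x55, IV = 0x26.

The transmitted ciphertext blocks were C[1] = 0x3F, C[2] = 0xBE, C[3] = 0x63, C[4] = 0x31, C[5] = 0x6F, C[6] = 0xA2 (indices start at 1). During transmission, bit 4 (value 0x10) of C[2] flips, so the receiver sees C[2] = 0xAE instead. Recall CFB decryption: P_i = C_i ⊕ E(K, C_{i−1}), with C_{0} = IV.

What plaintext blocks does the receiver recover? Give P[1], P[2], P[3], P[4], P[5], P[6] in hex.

Only C[2] changed, to 0xAE. In CFB, a change in C_i flips the same bit in P_i and garbles P_{i+1}. Decrypting the received ciphertext:
P[1]: E(K, 0x26) = 0x7B; 0x3F ⊕ 0x7B = 0x44.
P[2]: E(K, 0x3F) = 0x94; 0xAE ⊕ 0x94 = 0x3A.
P[3]: E(K, 0xAE) = 0x03; 0x63 ⊕ 0x03 = 0x60.
P[4]: E(K, 0x63) = 0xB8; 0x31 ⊕ 0xB8 = 0x89.
P[5]: E(K, 0x31) = 0x86; 0x6F ⊕ 0x86 = 0xE9.
P[6]: E(K, 0x6F) = 0xC4; 0xA2 ⊕ 0xC4 = 0x66.
Blocks that differ from the original plaintext: P[2], P[3].

P[1] = 0x44, P[2] = 0x3A, P[3] = 0x60, P[4] = 0x89, P[5] = 0xE9, P[6] = 0x66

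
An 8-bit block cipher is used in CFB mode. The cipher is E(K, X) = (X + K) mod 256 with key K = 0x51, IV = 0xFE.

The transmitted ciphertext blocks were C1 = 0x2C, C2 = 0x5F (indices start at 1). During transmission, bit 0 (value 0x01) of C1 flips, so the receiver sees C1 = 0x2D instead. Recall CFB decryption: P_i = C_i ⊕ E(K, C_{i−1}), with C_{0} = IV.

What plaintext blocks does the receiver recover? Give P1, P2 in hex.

Only C1 changed, to 0x2D. In CFB, a change in C_i flips the same bit in P_i and garbles P_{i+1}. Decrypting the received ciphertext:
P1: E(K, 0xFE) = 0x4F; 0x2D ⊕ 0x4F = 0x62.
P2: E(K, 0x2D) = 0x7E; 0x5F ⊕ 0x7E = 0x21.
Blocks that differ from the original plaintext: P1, P2.

P1 = 0x62, P2 = 0x21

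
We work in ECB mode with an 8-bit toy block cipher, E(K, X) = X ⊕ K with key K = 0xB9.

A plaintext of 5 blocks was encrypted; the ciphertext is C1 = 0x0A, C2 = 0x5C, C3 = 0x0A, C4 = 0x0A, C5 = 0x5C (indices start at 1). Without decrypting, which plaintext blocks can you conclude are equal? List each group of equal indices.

ECB encrypts each block independently with the same key, so equal ciphertext blocks imply equal plaintext blocks.
C1 = C3 = C4 = 0x0A, so P1 = P3 = P4.
C2 = C5 = 0x5C, so P2 = P5.

P1 = P3 = P4; P2 = P5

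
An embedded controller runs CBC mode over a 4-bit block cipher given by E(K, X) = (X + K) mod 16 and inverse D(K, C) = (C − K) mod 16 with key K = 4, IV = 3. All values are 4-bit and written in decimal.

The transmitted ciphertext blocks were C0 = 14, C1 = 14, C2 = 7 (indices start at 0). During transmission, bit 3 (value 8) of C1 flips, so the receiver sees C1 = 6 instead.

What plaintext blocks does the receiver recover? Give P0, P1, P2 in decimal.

CBC decryption: P_i = D(K, C_i) ⊕ C_{i−1}, with C_{−1} = IV.
Only C1 changed, to 6. In CBC, a change in C_i garbles P_i and flips the same bit in P_{i+1}. Decrypting the received ciphertext:
P0: D(K, 14) = 10; 10 ⊕ 3 = 9.
P1: D(K, 6) = 2; 2 ⊕ 14 = 12.
P2: D(K, 7) = 3; 3 ⊕ 6 = 5.
Blocks that differ from the original plaintext: P1, P2.

P0 = 9, P1 = 12, P2 = 5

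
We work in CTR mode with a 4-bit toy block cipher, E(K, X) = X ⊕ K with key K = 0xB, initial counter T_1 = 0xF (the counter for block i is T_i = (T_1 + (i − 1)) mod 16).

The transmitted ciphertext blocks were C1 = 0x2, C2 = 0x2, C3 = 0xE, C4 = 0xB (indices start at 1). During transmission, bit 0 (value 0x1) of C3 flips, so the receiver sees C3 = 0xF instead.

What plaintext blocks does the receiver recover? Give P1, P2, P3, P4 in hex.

CTR decryption: S_i = E(K, T_i) where T_i is the counter for block i; P_i = C_i ⊕ S_i.
Only C3 changed, to 0xF. In CTR, a change in C_i flips the same bit in P_i only; the keystream is unaffected. Decrypting the received ciphertext:
P1: T = 0xF, S = E(K, T) = 0x4; 0x2 ⊕ 0x4 = 0x6.
P2: T = 0x0, S = E(K, T) = 0xB; 0x2 ⊕ 0xB = 0x9.
P3: T = 0x1, S = E(K, T) = 0xA; 0xF ⊕ 0xA = 0x5.
P4: T = 0x2, S = E(K, T) = 0x9; 0xB ⊕ 0x9 = 0x2.
Blocks that differ from the original plaintext: P3.

P1 = 0x6, P2 = 0x9, P3 = 0x5, P4 = 0x2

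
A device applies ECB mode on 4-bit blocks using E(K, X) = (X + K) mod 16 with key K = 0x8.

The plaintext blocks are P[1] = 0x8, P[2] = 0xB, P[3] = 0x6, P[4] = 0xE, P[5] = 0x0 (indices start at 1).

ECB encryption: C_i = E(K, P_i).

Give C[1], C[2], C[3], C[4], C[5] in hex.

C[1]: E(K, 0x8) = 0x0.
C[2]: E(K, 0xB) = 0x3.
C[3]: E(K, 0x6) = 0xE.
C[4]: E(K, 0xE) = 0x6.
C[5]: E(K, 0x0) = 0x8.

C[1] = 0x0, C[2] = 0x3, C[3] = 0xE, C[4] = 0x6, C[5] = 0x8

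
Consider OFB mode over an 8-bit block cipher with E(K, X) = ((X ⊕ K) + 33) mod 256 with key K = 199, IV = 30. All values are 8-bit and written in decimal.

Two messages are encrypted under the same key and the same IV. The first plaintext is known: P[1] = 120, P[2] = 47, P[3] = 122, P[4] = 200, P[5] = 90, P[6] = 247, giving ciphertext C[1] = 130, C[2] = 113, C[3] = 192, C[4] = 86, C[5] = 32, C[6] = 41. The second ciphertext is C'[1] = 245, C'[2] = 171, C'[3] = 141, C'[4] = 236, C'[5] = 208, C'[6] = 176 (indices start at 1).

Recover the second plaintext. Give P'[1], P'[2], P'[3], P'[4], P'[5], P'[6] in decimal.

In OFB with a reused IV, both messages share the same keystream S_i, so C_i ⊕ C'_i = P_i ⊕ P'_i and thus P'_i = P_i ⊕ C_i ⊕ C'_i.
P'[1]: 120 ⊕ 130 ⊕ 245 = 15.
P'[2]: 47 ⊕ 113 ⊕ 171 = 245.
P'[3]: 122 ⊕ 192 ⊕ 141 = 55.
P'[4]: 200 ⊕ 86 ⊕ 236 = 114.
P'[5]: 90 ⊕ 32 ⊕ 208 = 170.
P'[6]: 247 ⊕ 41 ⊕ 176 = 110.

P'[1] = 15, P'[2] = 245, P'[3] = 55, P'[4] = 114, P'[5] = 170, P'[6] = 110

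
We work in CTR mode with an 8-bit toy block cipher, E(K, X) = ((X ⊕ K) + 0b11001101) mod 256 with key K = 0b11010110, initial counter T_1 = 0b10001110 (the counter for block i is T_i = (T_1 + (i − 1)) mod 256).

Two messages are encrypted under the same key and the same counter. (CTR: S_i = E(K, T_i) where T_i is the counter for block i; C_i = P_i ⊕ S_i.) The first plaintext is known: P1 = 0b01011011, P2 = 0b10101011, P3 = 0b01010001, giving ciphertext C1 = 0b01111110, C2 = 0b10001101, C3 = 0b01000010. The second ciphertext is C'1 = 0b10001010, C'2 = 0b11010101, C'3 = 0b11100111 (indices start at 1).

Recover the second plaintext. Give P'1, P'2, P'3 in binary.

In CTR with a reused counter, both messages share the same keystream S_i, so C_i ⊕ C'_i = P_i ⊕ P'_i and thus P'_i = P_i ⊕ C_i ⊕ C'_i.
P'1: 0b01011011 ⊕ 0b01111110 ⊕ 0b10001010 = 0b10101111.
P'2: 0b10101011 ⊕ 0b10001101 ⊕ 0b11010101 = 0b11110011.
P'3: 0b01010001 ⊕ 0b01000010 ⊕ 0b11100111 = 0b11110100.

P'1 = 0b10101111, P'2 = 0b11110011, P'3 = 0b11110100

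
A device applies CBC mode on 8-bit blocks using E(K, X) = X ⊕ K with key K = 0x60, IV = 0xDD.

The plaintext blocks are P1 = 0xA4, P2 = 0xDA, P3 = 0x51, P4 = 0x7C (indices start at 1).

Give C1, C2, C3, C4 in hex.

C1 = 0x19, C2 = 0xA3, C3 = 0x92, C4 = 0x8E

CBC encryption: C_i = E(K, P_i ⊕ C_{i−1}), with C_{0} = IV.
C1: P1 ⊕ 0xDD = 0x79; E(K, 0x79) = 0x19.
C2: P2 ⊕ 0x19 = 0xC3; E(K, 0xC3) = 0xA3.
C3: P3 ⊕ 0xA3 = 0xF2; E(K, 0xF2) = 0x92.
C4: P4 ⊕ 0x92 = 0xEE; E(K, 0xEE) = 0x8E.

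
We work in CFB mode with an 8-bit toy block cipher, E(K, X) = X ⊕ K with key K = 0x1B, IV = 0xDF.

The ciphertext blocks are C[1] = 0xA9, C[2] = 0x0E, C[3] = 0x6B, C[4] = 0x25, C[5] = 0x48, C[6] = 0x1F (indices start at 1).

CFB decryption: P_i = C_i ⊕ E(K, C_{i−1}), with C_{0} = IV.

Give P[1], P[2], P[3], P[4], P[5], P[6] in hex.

P[1]: E(K, 0xDF) = 0xC4; 0xA9 ⊕ 0xC4 = 0x6D.
P[2]: E(K, 0xA9) = 0xB2; 0x0E ⊕ 0xB2 = 0xBC.
P[3]: E(K, 0x0E) = 0x15; 0x6B ⊕ 0x15 = 0x7E.
P[4]: E(K, 0x6B) = 0x70; 0x25 ⊕ 0x70 = 0x55.
P[5]: E(K, 0x25) = 0x3E; 0x48 ⊕ 0x3E = 0x76.
P[6]: E(K, 0x48) = 0x53; 0x1F ⊕ 0x53 = 0x4C.

P[1] = 0x6D, P[2] = 0xBC, P[3] = 0x7E, P[4] = 0x55, P[5] = 0x76, P[6] = 0x4C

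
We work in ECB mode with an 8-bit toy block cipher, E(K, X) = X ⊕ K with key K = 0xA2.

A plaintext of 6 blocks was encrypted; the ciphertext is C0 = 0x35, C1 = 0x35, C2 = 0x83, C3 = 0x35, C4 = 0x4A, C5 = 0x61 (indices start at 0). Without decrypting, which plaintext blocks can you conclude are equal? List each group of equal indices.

P0 = P1 = P3

ECB encrypts each block independently with the same key, so equal ciphertext blocks imply equal plaintext blocks.
C0 = C1 = C3 = 0x35, so P0 = P1 = P3.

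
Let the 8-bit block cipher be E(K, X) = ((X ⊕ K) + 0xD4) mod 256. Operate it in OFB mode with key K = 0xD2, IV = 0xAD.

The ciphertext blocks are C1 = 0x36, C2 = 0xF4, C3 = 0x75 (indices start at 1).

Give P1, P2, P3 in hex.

OFB decryption: S_i = E(K, S_{i−1}) with S_{0} = IV; P_i = C_i ⊕ S_i.
P1: S = E(K, 0xAD) = 0x53; 0x36 ⊕ 0x53 = 0x65.
P2: S = E(K, 0x53) = 0x55; 0xF4 ⊕ 0x55 = 0xA1.
P3: S = E(K, 0x55) = 0x5B; 0x75 ⊕ 0x5B = 0x2E.

P1 = 0x65, P2 = 0xA1, P3 = 0x2E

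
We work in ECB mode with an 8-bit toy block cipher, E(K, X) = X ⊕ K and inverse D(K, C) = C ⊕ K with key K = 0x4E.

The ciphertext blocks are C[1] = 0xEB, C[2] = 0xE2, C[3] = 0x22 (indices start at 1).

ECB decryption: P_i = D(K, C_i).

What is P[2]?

P[2] = 0xAC

P[2]: D(K, 0xE2) = 0xAC.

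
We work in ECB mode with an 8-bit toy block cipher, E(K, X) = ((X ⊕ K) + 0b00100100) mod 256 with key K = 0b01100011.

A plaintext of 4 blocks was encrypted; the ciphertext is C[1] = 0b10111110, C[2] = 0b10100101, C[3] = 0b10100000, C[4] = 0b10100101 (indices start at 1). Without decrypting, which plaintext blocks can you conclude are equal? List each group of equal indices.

P[2] = P[4]

ECB encrypts each block independently with the same key, so equal ciphertext blocks imply equal plaintext blocks.
C[2] = C[4] = 0b10100101, so P[2] = P[4].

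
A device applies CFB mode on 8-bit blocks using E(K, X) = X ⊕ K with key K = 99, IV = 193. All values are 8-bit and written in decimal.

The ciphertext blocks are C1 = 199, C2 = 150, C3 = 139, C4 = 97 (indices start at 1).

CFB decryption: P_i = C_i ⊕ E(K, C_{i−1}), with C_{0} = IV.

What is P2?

P2: E(K, 199) = 164; 150 ⊕ 164 = 50.

P2 = 50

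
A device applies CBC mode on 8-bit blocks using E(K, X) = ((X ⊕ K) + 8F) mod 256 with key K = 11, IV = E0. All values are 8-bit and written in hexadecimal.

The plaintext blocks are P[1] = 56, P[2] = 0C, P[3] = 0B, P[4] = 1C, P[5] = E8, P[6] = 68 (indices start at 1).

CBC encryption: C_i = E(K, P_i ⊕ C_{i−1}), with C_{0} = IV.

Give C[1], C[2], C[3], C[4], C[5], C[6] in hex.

C[1] = 36, C[2] = BA, C[3] = 2F, C[4] = B1, C[5] = D7, C[6] = 3D

C[1]: P[1] ⊕ E0 = B6; E(K, B6) = 36.
C[2]: P[2] ⊕ 36 = 3A; E(K, 3A) = BA.
C[3]: P[3] ⊕ BA = B1; E(K, B1) = 2F.
C[4]: P[4] ⊕ 2F = 33; E(K, 33) = B1.
C[5]: P[5] ⊕ B1 = 59; E(K, 59) = D7.
C[6]: P[6] ⊕ D7 = BF; E(K, BF) = 3D.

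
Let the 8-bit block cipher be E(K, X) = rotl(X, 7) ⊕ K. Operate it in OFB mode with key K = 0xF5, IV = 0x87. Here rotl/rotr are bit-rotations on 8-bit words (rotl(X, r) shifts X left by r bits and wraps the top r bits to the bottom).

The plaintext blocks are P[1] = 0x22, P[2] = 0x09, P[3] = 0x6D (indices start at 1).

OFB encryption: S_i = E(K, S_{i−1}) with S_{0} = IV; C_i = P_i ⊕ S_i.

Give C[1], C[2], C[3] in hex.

C[1]: S = E(K, 0x87) = 0x36; 0x22 ⊕ 0x36 = 0x14.
C[2]: S = E(K, 0x36) = 0xEE; 0x09 ⊕ 0xEE = 0xE7.
C[3]: S = E(K, 0xEE) = 0x82; 0x6D ⊕ 0x82 = 0xEF.

C[1] = 0x14, C[2] = 0xE7, C[3] = 0xEF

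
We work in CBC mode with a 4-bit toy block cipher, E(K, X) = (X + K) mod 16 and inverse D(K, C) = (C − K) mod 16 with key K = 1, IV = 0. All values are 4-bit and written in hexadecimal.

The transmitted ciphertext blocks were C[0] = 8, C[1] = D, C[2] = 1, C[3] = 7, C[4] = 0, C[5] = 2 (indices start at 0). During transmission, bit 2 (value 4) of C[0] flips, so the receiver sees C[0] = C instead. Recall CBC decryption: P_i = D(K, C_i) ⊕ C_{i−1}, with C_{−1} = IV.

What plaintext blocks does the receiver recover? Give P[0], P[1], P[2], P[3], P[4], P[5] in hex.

Only C[0] changed, to C. In CBC, a change in C_i garbles P_i and flips the same bit in P_{i+1}. Decrypting the received ciphertext:
P[0]: D(K, C) = B; B ⊕ 0 = B.
P[1]: D(K, D) = C; C ⊕ C = 0.
P[2]: D(K, 1) = 0; 0 ⊕ D = D.
P[3]: D(K, 7) = 6; 6 ⊕ 1 = 7.
P[4]: D(K, 0) = F; F ⊕ 7 = 8.
P[5]: D(K, 2) = 1; 1 ⊕ 0 = 1.
Blocks that differ from the original plaintext: P[0], P[1].

P[0] = B, P[1] = 0, P[2] = D, P[3] = 7, P[4] = 8, P[5] = 1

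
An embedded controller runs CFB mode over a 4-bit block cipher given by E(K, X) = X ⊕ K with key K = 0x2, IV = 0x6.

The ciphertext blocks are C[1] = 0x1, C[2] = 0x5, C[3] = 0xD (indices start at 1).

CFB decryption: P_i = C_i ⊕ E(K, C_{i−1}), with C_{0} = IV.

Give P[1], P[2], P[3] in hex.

P[1] = 0x5, P[2] = 0x6, P[3] = 0xA

P[1]: E(K, 0x6) = 0x4; 0x1 ⊕ 0x4 = 0x5.
P[2]: E(K, 0x1) = 0x3; 0x5 ⊕ 0x3 = 0x6.
P[3]: E(K, 0x5) = 0x7; 0xD ⊕ 0x7 = 0xA.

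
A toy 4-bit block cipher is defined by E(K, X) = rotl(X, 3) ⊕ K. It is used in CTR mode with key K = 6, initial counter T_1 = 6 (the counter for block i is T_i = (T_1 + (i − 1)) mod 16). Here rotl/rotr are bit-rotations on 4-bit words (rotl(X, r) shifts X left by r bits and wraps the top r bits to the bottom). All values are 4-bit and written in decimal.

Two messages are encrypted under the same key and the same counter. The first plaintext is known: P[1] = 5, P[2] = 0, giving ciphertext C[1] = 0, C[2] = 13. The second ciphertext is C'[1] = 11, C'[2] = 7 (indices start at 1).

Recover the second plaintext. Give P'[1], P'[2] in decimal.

In CTR with a reused counter, both messages share the same keystream S_i, so C_i ⊕ C'_i = P_i ⊕ P'_i and thus P'_i = P_i ⊕ C_i ⊕ C'_i.
P'[1]: 5 ⊕ 0 ⊕ 11 = 14.
P'[2]: 0 ⊕ 13 ⊕ 7 = 10.

P'[1] = 14, P'[2] = 10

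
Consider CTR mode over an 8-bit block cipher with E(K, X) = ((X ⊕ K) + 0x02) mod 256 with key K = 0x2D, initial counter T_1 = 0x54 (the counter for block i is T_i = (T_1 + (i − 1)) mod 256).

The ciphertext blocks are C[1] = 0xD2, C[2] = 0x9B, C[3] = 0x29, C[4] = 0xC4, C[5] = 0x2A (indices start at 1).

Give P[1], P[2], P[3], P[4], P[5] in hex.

CTR decryption: S_i = E(K, T_i) where T_i is the counter for block i; P_i = C_i ⊕ S_i.
P[1]: T = 0x54, S = E(K, T) = 0x7B; 0xD2 ⊕ 0x7B = 0xA9.
P[2]: T = 0x55, S = E(K, T) = 0x7A; 0x9B ⊕ 0x7A = 0xE1.
P[3]: T = 0x56, S = E(K, T) = 0x7D; 0x29 ⊕ 0x7D = 0x54.
P[4]: T = 0x57, S = E(K, T) = 0x7C; 0xC4 ⊕ 0x7C = 0xB8.
P[5]: T = 0x58, S = E(K, T) = 0x77; 0x2A ⊕ 0x77 = 0x5D.

P[1] = 0xA9, P[2] = 0xE1, P[3] = 0x54, P[4] = 0xB8, P[5] = 0x5D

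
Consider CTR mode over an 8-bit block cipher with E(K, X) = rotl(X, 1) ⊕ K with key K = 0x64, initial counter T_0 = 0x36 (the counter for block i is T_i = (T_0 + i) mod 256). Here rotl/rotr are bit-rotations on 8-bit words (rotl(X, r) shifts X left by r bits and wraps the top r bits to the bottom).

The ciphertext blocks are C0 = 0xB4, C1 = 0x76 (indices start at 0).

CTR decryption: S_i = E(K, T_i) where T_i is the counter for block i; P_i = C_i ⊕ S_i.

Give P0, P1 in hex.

P0 = 0xBC, P1 = 0x7C

P0: T = 0x36, S = E(K, T) = 0x08; 0xB4 ⊕ 0x08 = 0xBC.
P1: T = 0x37, S = E(K, T) = 0x0A; 0x76 ⊕ 0x0A = 0x7C.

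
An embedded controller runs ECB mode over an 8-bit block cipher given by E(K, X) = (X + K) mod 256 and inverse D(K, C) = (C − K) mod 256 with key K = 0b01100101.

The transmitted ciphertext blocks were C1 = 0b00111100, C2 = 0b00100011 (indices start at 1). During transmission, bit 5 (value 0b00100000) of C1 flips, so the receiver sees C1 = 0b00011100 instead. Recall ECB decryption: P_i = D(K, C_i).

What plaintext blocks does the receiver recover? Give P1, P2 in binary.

Only C1 changed, to 0b00011100. In ECB, a change in C_i affects only P_i. Decrypting the received ciphertext:
P1: D(K, 0b00011100) = 0b10110111.
P2: D(K, 0b00100011) = 0b10111110.
Blocks that differ from the original plaintext: P1.

P1 = 0b10110111, P2 = 0b10111110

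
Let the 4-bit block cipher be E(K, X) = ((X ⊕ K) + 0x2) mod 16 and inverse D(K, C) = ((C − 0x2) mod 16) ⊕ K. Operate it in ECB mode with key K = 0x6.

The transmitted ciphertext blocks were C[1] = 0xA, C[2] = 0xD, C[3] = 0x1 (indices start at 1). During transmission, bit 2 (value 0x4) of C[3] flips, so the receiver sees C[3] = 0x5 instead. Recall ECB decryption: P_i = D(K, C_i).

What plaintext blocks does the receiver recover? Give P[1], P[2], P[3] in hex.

Only C[3] changed, to 0x5. In ECB, a change in C_i affects only P_i. Decrypting the received ciphertext:
P[1]: D(K, 0xA) = 0xE.
P[2]: D(K, 0xD) = 0xD.
P[3]: D(K, 0x5) = 0x5.
Blocks that differ from the original plaintext: P[3].

P[1] = 0xE, P[2] = 0xD, P[3] = 0x5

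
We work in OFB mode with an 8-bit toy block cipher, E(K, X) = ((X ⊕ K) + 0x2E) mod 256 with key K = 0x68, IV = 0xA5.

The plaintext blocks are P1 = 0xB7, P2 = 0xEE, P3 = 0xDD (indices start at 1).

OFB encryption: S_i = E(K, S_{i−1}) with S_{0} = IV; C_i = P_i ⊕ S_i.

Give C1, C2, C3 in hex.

C1 = 0x4C, C2 = 0x2F, C3 = 0x0A

C1: S = E(K, 0xA5) = 0xFB; 0xB7 ⊕ 0xFB = 0x4C.
C2: S = E(K, 0xFB) = 0xC1; 0xEE ⊕ 0xC1 = 0x2F.
C3: S = E(K, 0xC1) = 0xD7; 0xDD ⊕ 0xD7 = 0x0A.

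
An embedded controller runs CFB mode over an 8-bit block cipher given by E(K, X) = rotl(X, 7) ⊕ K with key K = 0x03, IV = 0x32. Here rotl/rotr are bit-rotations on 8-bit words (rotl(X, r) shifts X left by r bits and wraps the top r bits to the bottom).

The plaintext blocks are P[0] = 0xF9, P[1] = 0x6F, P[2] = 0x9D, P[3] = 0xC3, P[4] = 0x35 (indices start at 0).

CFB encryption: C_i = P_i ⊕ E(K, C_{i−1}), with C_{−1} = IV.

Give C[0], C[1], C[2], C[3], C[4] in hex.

C[0]: E(K, 0x32) = 0x1A; 0xF9 ⊕ 0x1A = 0xE3.
C[1]: E(K, 0xE3) = 0xF2; 0x6F ⊕ 0xF2 = 0x9D.
C[2]: E(K, 0x9D) = 0xCD; 0x9D ⊕ 0xCD = 0x50.
C[3]: E(K, 0x50) = 0x2B; 0xC3 ⊕ 0x2B = 0xE8.
C[4]: E(K, 0xE8) = 0x77; 0x35 ⊕ 0x77 = 0x42.

C[0] = 0xE3, C[1] = 0x9D, C[2] = 0x50, C[3] = 0xE8, C[4] = 0x42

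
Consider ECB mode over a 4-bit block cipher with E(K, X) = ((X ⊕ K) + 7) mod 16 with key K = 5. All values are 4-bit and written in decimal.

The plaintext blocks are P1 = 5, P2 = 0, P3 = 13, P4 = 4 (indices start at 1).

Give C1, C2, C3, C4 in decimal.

ECB encryption: C_i = E(K, P_i).
C1: E(K, 5) = 7.
C2: E(K, 0) = 12.
C3: E(K, 13) = 15.
C4: E(K, 4) = 8.

C1 = 7, C2 = 12, C3 = 15, C4 = 8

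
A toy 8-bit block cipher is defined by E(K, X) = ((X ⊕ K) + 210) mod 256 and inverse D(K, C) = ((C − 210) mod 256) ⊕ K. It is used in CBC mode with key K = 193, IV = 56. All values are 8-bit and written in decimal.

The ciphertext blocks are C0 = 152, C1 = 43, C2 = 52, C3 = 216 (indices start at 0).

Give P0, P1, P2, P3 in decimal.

P0 = 63, P1 = 0, P2 = 136, P3 = 243

CBC decryption: P_i = D(K, C_i) ⊕ C_{i−1}, with C_{−1} = IV.
P0: D(K, 152) = 7; 7 ⊕ 56 = 63.
P1: D(K, 43) = 152; 152 ⊕ 152 = 0.
P2: D(K, 52) = 163; 163 ⊕ 43 = 136.
P3: D(K, 216) = 199; 199 ⊕ 52 = 243.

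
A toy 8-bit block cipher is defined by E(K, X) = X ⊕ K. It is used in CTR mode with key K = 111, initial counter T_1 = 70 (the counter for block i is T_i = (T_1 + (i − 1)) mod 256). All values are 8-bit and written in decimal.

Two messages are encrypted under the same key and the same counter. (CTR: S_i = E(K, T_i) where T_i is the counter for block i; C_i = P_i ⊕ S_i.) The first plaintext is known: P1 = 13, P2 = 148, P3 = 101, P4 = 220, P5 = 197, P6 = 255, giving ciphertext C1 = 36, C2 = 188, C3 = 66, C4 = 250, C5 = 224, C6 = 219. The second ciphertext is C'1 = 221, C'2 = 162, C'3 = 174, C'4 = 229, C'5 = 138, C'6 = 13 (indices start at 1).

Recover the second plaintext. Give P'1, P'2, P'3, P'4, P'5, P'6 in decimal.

P'1 = 244, P'2 = 138, P'3 = 137, P'4 = 195, P'5 = 175, P'6 = 41

In CTR with a reused counter, both messages share the same keystream S_i, so C_i ⊕ C'_i = P_i ⊕ P'_i and thus P'_i = P_i ⊕ C_i ⊕ C'_i.
P'1: 13 ⊕ 36 ⊕ 221 = 244.
P'2: 148 ⊕ 188 ⊕ 162 = 138.
P'3: 101 ⊕ 66 ⊕ 174 = 137.
P'4: 220 ⊕ 250 ⊕ 229 = 195.
P'5: 197 ⊕ 224 ⊕ 138 = 175.
P'6: 255 ⊕ 219 ⊕ 13 = 41.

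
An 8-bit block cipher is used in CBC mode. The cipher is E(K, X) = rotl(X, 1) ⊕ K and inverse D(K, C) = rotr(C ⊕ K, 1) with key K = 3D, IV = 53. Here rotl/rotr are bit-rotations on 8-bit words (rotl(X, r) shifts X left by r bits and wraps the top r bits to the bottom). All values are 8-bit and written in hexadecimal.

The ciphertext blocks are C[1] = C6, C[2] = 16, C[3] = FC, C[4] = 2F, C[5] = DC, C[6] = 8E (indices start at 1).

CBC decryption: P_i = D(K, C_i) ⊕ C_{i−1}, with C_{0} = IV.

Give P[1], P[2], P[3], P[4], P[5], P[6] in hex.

P[1]: D(K, C6) = FD; FD ⊕ 53 = AE.
P[2]: D(K, 16) = 95; 95 ⊕ C6 = 53.
P[3]: D(K, FC) = E0; E0 ⊕ 16 = F6.
P[4]: D(K, 2F) = 09; 09 ⊕ FC = F5.
P[5]: D(K, DC) = F0; F0 ⊕ 2F = DF.
P[6]: D(K, 8E) = D9; D9 ⊕ DC = 05.

P[1] = AE, P[2] = 53, P[3] = F6, P[4] = F5, P[5] = DF, P[6] = 05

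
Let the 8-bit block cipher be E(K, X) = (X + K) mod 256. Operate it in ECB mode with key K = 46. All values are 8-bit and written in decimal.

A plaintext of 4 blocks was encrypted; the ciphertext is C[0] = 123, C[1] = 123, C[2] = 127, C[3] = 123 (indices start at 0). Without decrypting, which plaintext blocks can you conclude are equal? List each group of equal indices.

ECB encrypts each block independently with the same key, so equal ciphertext blocks imply equal plaintext blocks.
C[0] = C[1] = C[3] = 123, so P[0] = P[1] = P[3].

P[0] = P[1] = P[3]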